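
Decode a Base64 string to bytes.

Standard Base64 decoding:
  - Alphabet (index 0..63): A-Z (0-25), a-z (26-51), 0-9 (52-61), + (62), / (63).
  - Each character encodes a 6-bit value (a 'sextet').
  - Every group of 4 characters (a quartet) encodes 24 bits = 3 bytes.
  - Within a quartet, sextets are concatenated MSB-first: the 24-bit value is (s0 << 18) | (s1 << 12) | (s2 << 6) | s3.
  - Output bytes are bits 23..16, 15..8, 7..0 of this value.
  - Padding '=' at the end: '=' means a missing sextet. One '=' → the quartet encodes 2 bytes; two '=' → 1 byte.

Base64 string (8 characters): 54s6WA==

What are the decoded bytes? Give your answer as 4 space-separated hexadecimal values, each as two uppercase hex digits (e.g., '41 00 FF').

Answer: E7 8B 3A 58

Derivation:
After char 0 ('5'=57): chars_in_quartet=1 acc=0x39 bytes_emitted=0
After char 1 ('4'=56): chars_in_quartet=2 acc=0xE78 bytes_emitted=0
After char 2 ('s'=44): chars_in_quartet=3 acc=0x39E2C bytes_emitted=0
After char 3 ('6'=58): chars_in_quartet=4 acc=0xE78B3A -> emit E7 8B 3A, reset; bytes_emitted=3
After char 4 ('W'=22): chars_in_quartet=1 acc=0x16 bytes_emitted=3
After char 5 ('A'=0): chars_in_quartet=2 acc=0x580 bytes_emitted=3
Padding '==': partial quartet acc=0x580 -> emit 58; bytes_emitted=4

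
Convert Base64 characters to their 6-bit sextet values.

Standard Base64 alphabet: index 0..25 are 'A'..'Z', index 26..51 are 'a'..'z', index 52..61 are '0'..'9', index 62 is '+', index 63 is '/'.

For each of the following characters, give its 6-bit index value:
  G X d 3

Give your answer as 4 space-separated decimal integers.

'G': A..Z range, ord('G') − ord('A') = 6
'X': A..Z range, ord('X') − ord('A') = 23
'd': a..z range, 26 + ord('d') − ord('a') = 29
'3': 0..9 range, 52 + ord('3') − ord('0') = 55

Answer: 6 23 29 55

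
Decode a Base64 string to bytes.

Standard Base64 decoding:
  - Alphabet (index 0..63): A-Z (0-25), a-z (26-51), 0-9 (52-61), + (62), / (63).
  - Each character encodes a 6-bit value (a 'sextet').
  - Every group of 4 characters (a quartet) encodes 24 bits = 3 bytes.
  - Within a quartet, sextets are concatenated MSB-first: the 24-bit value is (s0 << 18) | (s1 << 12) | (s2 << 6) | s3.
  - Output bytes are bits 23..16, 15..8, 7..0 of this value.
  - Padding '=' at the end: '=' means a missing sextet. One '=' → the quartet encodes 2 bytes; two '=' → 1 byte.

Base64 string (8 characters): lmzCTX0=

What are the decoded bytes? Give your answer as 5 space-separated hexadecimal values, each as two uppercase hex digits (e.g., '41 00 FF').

Answer: 96 6C C2 4D 7D

Derivation:
After char 0 ('l'=37): chars_in_quartet=1 acc=0x25 bytes_emitted=0
After char 1 ('m'=38): chars_in_quartet=2 acc=0x966 bytes_emitted=0
After char 2 ('z'=51): chars_in_quartet=3 acc=0x259B3 bytes_emitted=0
After char 3 ('C'=2): chars_in_quartet=4 acc=0x966CC2 -> emit 96 6C C2, reset; bytes_emitted=3
After char 4 ('T'=19): chars_in_quartet=1 acc=0x13 bytes_emitted=3
After char 5 ('X'=23): chars_in_quartet=2 acc=0x4D7 bytes_emitted=3
After char 6 ('0'=52): chars_in_quartet=3 acc=0x135F4 bytes_emitted=3
Padding '=': partial quartet acc=0x135F4 -> emit 4D 7D; bytes_emitted=5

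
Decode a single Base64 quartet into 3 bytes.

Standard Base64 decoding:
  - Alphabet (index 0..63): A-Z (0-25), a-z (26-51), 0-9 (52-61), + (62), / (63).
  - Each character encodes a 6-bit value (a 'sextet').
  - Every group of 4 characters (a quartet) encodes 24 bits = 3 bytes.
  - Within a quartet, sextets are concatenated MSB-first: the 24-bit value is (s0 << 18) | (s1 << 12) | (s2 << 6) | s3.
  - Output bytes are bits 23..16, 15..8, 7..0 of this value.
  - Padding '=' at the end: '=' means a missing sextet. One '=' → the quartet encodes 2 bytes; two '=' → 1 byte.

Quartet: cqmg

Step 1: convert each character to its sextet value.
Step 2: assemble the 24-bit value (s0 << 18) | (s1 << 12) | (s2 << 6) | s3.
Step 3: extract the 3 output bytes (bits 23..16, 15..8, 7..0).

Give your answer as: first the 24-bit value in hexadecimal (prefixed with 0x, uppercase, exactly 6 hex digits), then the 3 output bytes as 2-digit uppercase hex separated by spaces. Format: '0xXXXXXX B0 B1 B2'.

Sextets: c=28, q=42, m=38, g=32
24-bit: (28<<18) | (42<<12) | (38<<6) | 32
      = 0x700000 | 0x02A000 | 0x000980 | 0x000020
      = 0x72A9A0
Bytes: (v>>16)&0xFF=72, (v>>8)&0xFF=A9, v&0xFF=A0

Answer: 0x72A9A0 72 A9 A0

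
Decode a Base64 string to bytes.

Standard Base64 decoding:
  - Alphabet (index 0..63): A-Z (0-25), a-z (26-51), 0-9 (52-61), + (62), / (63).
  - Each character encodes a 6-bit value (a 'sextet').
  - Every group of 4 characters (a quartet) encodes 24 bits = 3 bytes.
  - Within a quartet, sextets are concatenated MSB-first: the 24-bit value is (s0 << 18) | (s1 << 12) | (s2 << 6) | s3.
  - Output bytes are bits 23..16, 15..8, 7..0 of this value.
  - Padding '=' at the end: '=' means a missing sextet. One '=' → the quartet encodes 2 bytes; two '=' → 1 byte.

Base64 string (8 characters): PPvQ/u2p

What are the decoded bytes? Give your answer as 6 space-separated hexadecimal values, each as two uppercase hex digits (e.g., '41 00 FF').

After char 0 ('P'=15): chars_in_quartet=1 acc=0xF bytes_emitted=0
After char 1 ('P'=15): chars_in_quartet=2 acc=0x3CF bytes_emitted=0
After char 2 ('v'=47): chars_in_quartet=3 acc=0xF3EF bytes_emitted=0
After char 3 ('Q'=16): chars_in_quartet=4 acc=0x3CFBD0 -> emit 3C FB D0, reset; bytes_emitted=3
After char 4 ('/'=63): chars_in_quartet=1 acc=0x3F bytes_emitted=3
After char 5 ('u'=46): chars_in_quartet=2 acc=0xFEE bytes_emitted=3
After char 6 ('2'=54): chars_in_quartet=3 acc=0x3FBB6 bytes_emitted=3
After char 7 ('p'=41): chars_in_quartet=4 acc=0xFEEDA9 -> emit FE ED A9, reset; bytes_emitted=6

Answer: 3C FB D0 FE ED A9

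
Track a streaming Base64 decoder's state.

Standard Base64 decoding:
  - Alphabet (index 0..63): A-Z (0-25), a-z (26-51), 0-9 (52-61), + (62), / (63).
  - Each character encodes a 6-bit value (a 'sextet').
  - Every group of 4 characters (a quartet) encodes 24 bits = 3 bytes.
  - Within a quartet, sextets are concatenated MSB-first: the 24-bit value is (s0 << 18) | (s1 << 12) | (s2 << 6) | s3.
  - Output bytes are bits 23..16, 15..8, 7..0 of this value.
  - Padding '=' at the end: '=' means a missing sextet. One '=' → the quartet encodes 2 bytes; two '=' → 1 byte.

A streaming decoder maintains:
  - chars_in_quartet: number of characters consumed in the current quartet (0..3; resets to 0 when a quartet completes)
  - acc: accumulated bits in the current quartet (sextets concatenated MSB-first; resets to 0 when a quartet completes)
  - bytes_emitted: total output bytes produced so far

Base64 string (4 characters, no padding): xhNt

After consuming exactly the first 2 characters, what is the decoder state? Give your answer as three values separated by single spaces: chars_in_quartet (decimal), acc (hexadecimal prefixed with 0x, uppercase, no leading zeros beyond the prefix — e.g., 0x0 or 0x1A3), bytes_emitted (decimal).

Answer: 2 0xC61 0

Derivation:
After char 0 ('x'=49): chars_in_quartet=1 acc=0x31 bytes_emitted=0
After char 1 ('h'=33): chars_in_quartet=2 acc=0xC61 bytes_emitted=0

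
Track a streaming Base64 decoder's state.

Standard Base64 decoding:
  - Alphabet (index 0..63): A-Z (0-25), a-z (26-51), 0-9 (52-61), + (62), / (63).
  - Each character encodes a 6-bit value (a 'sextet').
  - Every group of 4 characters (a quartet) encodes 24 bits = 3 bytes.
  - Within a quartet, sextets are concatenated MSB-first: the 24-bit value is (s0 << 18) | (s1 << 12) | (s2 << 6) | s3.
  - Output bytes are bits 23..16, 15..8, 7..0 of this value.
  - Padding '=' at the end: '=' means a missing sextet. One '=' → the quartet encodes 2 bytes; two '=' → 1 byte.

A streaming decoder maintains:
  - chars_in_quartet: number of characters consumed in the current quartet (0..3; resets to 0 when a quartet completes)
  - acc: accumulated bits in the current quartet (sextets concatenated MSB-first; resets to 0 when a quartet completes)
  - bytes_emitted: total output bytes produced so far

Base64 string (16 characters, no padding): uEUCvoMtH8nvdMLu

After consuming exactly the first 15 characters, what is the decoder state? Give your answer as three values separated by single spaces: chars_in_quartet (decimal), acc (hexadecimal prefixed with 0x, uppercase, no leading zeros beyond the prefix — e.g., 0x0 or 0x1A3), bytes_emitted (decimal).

Answer: 3 0x1D30B 9

Derivation:
After char 0 ('u'=46): chars_in_quartet=1 acc=0x2E bytes_emitted=0
After char 1 ('E'=4): chars_in_quartet=2 acc=0xB84 bytes_emitted=0
After char 2 ('U'=20): chars_in_quartet=3 acc=0x2E114 bytes_emitted=0
After char 3 ('C'=2): chars_in_quartet=4 acc=0xB84502 -> emit B8 45 02, reset; bytes_emitted=3
After char 4 ('v'=47): chars_in_quartet=1 acc=0x2F bytes_emitted=3
After char 5 ('o'=40): chars_in_quartet=2 acc=0xBE8 bytes_emitted=3
After char 6 ('M'=12): chars_in_quartet=3 acc=0x2FA0C bytes_emitted=3
After char 7 ('t'=45): chars_in_quartet=4 acc=0xBE832D -> emit BE 83 2D, reset; bytes_emitted=6
After char 8 ('H'=7): chars_in_quartet=1 acc=0x7 bytes_emitted=6
After char 9 ('8'=60): chars_in_quartet=2 acc=0x1FC bytes_emitted=6
After char 10 ('n'=39): chars_in_quartet=3 acc=0x7F27 bytes_emitted=6
After char 11 ('v'=47): chars_in_quartet=4 acc=0x1FC9EF -> emit 1F C9 EF, reset; bytes_emitted=9
After char 12 ('d'=29): chars_in_quartet=1 acc=0x1D bytes_emitted=9
After char 13 ('M'=12): chars_in_quartet=2 acc=0x74C bytes_emitted=9
After char 14 ('L'=11): chars_in_quartet=3 acc=0x1D30B bytes_emitted=9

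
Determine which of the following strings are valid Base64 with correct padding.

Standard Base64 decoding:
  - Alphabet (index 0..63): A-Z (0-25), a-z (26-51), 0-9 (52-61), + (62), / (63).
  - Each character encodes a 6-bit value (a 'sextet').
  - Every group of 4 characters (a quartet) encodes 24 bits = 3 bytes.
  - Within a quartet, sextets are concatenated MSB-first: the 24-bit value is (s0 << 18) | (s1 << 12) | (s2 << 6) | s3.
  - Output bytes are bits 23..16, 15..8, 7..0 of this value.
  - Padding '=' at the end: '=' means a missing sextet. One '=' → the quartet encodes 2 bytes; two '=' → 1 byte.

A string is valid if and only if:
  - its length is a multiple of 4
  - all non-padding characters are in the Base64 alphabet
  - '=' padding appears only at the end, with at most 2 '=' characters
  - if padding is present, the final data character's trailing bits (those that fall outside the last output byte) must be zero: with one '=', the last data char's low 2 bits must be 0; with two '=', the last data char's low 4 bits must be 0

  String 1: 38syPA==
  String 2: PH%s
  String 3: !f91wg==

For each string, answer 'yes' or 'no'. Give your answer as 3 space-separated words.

String 1: '38syPA==' → valid
String 2: 'PH%s' → invalid (bad char(s): ['%'])
String 3: '!f91wg==' → invalid (bad char(s): ['!'])

Answer: yes no no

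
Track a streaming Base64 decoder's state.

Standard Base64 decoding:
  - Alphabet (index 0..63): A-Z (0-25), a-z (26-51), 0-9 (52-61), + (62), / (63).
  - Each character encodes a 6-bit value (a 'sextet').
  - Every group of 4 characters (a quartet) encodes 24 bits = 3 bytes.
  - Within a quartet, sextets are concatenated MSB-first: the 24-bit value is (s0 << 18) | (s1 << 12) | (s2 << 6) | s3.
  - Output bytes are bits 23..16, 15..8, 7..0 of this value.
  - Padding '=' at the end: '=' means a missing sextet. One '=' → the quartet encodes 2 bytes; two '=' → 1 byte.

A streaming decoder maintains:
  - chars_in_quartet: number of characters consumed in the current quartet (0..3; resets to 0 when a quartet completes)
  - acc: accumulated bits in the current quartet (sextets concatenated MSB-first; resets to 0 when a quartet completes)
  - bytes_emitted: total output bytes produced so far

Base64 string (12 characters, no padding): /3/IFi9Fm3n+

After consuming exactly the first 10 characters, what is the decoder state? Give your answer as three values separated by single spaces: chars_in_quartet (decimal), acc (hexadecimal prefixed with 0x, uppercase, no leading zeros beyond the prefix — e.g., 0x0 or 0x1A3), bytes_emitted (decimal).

After char 0 ('/'=63): chars_in_quartet=1 acc=0x3F bytes_emitted=0
After char 1 ('3'=55): chars_in_quartet=2 acc=0xFF7 bytes_emitted=0
After char 2 ('/'=63): chars_in_quartet=3 acc=0x3FDFF bytes_emitted=0
After char 3 ('I'=8): chars_in_quartet=4 acc=0xFF7FC8 -> emit FF 7F C8, reset; bytes_emitted=3
After char 4 ('F'=5): chars_in_quartet=1 acc=0x5 bytes_emitted=3
After char 5 ('i'=34): chars_in_quartet=2 acc=0x162 bytes_emitted=3
After char 6 ('9'=61): chars_in_quartet=3 acc=0x58BD bytes_emitted=3
After char 7 ('F'=5): chars_in_quartet=4 acc=0x162F45 -> emit 16 2F 45, reset; bytes_emitted=6
After char 8 ('m'=38): chars_in_quartet=1 acc=0x26 bytes_emitted=6
After char 9 ('3'=55): chars_in_quartet=2 acc=0x9B7 bytes_emitted=6

Answer: 2 0x9B7 6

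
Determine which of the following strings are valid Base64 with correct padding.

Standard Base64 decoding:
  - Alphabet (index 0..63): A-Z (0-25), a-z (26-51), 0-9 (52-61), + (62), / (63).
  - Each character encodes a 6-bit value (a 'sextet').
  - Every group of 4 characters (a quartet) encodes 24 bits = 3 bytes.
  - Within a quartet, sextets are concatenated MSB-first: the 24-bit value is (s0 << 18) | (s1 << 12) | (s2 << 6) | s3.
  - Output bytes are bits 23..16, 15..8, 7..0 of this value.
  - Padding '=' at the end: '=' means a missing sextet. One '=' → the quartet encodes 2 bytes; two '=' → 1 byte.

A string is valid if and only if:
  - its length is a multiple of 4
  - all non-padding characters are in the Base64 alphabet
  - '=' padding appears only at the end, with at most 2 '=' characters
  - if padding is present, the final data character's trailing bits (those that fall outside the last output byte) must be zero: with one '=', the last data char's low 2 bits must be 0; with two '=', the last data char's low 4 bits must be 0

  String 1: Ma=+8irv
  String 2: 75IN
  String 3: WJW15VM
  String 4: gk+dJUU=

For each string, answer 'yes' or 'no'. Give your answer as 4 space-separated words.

String 1: 'Ma=+8irv' → invalid (bad char(s): ['=']; '=' in middle)
String 2: '75IN' → valid
String 3: 'WJW15VM' → invalid (len=7 not mult of 4)
String 4: 'gk+dJUU=' → valid

Answer: no yes no yes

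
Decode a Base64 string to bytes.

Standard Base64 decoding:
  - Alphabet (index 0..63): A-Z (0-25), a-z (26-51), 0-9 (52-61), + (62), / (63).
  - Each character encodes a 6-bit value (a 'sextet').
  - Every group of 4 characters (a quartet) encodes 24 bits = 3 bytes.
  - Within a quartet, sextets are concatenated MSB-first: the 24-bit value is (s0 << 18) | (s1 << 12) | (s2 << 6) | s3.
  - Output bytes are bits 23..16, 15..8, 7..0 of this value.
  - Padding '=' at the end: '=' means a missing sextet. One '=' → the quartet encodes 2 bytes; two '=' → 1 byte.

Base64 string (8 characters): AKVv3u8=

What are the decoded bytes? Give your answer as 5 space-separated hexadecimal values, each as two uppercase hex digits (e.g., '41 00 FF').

Answer: 00 A5 6F DE EF

Derivation:
After char 0 ('A'=0): chars_in_quartet=1 acc=0x0 bytes_emitted=0
After char 1 ('K'=10): chars_in_quartet=2 acc=0xA bytes_emitted=0
After char 2 ('V'=21): chars_in_quartet=3 acc=0x295 bytes_emitted=0
After char 3 ('v'=47): chars_in_quartet=4 acc=0xA56F -> emit 00 A5 6F, reset; bytes_emitted=3
After char 4 ('3'=55): chars_in_quartet=1 acc=0x37 bytes_emitted=3
After char 5 ('u'=46): chars_in_quartet=2 acc=0xDEE bytes_emitted=3
After char 6 ('8'=60): chars_in_quartet=3 acc=0x37BBC bytes_emitted=3
Padding '=': partial quartet acc=0x37BBC -> emit DE EF; bytes_emitted=5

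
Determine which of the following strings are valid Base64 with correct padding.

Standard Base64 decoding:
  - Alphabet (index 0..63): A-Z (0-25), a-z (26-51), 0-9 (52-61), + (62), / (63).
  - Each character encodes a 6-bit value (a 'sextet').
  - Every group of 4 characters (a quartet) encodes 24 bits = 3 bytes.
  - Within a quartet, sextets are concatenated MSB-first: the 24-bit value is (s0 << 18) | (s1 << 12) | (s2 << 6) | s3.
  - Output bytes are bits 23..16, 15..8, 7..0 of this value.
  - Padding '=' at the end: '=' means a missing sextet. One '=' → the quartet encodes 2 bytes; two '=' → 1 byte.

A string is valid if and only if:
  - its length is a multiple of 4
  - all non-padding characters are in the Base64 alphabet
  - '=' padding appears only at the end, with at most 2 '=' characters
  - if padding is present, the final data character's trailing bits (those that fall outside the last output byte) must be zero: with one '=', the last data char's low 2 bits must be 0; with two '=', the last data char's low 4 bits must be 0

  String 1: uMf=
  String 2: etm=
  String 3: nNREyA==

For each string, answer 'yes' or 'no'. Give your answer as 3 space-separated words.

Answer: no no yes

Derivation:
String 1: 'uMf=' → invalid (bad trailing bits)
String 2: 'etm=' → invalid (bad trailing bits)
String 3: 'nNREyA==' → valid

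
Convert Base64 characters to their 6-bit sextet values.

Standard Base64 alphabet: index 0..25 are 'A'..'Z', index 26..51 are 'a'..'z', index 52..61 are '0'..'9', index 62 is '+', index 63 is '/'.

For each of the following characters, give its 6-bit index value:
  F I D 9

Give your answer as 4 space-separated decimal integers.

'F': A..Z range, ord('F') − ord('A') = 5
'I': A..Z range, ord('I') − ord('A') = 8
'D': A..Z range, ord('D') − ord('A') = 3
'9': 0..9 range, 52 + ord('9') − ord('0') = 61

Answer: 5 8 3 61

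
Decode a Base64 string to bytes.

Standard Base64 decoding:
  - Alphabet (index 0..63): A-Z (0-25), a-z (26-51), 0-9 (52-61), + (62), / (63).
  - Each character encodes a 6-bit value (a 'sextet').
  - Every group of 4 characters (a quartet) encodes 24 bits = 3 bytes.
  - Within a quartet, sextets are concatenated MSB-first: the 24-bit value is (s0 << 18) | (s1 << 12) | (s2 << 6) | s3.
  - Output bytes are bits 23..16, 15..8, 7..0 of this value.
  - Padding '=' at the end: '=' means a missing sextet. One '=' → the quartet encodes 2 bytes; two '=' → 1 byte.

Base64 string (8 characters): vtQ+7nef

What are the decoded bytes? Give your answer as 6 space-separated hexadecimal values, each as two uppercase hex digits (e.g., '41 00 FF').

Answer: BE D4 3E EE 77 9F

Derivation:
After char 0 ('v'=47): chars_in_quartet=1 acc=0x2F bytes_emitted=0
After char 1 ('t'=45): chars_in_quartet=2 acc=0xBED bytes_emitted=0
After char 2 ('Q'=16): chars_in_quartet=3 acc=0x2FB50 bytes_emitted=0
After char 3 ('+'=62): chars_in_quartet=4 acc=0xBED43E -> emit BE D4 3E, reset; bytes_emitted=3
After char 4 ('7'=59): chars_in_quartet=1 acc=0x3B bytes_emitted=3
After char 5 ('n'=39): chars_in_quartet=2 acc=0xEE7 bytes_emitted=3
After char 6 ('e'=30): chars_in_quartet=3 acc=0x3B9DE bytes_emitted=3
After char 7 ('f'=31): chars_in_quartet=4 acc=0xEE779F -> emit EE 77 9F, reset; bytes_emitted=6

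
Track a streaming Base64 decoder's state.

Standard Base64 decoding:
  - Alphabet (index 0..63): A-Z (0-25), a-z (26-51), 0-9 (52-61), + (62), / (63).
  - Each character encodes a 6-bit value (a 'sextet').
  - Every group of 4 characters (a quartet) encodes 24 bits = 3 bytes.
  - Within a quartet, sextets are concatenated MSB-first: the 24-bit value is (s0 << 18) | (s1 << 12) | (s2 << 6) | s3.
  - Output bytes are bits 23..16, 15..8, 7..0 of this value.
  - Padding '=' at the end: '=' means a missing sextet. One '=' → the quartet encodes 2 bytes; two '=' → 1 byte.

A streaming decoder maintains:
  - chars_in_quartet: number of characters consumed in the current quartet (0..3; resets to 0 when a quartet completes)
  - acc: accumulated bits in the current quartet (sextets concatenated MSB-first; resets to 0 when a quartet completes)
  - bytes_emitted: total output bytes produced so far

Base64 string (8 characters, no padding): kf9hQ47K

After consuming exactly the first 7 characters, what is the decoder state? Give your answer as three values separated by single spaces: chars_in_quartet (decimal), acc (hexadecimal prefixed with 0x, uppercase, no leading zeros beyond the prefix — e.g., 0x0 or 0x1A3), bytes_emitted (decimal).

Answer: 3 0x10E3B 3

Derivation:
After char 0 ('k'=36): chars_in_quartet=1 acc=0x24 bytes_emitted=0
After char 1 ('f'=31): chars_in_quartet=2 acc=0x91F bytes_emitted=0
After char 2 ('9'=61): chars_in_quartet=3 acc=0x247FD bytes_emitted=0
After char 3 ('h'=33): chars_in_quartet=4 acc=0x91FF61 -> emit 91 FF 61, reset; bytes_emitted=3
After char 4 ('Q'=16): chars_in_quartet=1 acc=0x10 bytes_emitted=3
After char 5 ('4'=56): chars_in_quartet=2 acc=0x438 bytes_emitted=3
After char 6 ('7'=59): chars_in_quartet=3 acc=0x10E3B bytes_emitted=3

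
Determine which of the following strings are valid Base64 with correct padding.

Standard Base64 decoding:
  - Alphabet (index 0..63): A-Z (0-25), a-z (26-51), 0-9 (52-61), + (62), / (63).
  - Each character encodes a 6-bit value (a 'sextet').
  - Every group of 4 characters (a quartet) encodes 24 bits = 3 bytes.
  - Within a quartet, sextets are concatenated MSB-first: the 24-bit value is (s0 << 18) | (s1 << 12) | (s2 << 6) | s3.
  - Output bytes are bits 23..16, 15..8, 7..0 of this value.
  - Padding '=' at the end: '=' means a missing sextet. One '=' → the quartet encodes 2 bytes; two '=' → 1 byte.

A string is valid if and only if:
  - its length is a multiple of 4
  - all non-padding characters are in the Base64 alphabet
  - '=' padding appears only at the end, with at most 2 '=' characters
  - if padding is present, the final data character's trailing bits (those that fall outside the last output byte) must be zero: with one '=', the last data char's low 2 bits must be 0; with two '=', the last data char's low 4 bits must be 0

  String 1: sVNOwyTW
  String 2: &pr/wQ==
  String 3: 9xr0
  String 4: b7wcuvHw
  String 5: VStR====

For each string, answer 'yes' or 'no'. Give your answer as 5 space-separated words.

Answer: yes no yes yes no

Derivation:
String 1: 'sVNOwyTW' → valid
String 2: '&pr/wQ==' → invalid (bad char(s): ['&'])
String 3: '9xr0' → valid
String 4: 'b7wcuvHw' → valid
String 5: 'VStR====' → invalid (4 pad chars (max 2))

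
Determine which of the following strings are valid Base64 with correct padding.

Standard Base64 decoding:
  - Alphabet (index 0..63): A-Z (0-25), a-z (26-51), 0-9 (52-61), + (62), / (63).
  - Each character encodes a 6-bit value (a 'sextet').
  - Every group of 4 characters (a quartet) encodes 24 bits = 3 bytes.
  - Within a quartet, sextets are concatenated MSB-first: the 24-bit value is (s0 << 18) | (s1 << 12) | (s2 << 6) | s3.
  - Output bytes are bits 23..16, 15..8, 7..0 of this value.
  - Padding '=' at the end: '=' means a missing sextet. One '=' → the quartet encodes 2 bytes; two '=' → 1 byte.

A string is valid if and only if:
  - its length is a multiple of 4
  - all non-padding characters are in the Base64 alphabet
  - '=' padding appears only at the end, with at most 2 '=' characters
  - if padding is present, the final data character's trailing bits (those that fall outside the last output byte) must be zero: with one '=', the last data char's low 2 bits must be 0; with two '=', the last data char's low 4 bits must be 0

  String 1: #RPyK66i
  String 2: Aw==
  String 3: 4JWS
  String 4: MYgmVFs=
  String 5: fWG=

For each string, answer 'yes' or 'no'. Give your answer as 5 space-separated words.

String 1: '#RPyK66i' → invalid (bad char(s): ['#'])
String 2: 'Aw==' → valid
String 3: '4JWS' → valid
String 4: 'MYgmVFs=' → valid
String 5: 'fWG=' → invalid (bad trailing bits)

Answer: no yes yes yes no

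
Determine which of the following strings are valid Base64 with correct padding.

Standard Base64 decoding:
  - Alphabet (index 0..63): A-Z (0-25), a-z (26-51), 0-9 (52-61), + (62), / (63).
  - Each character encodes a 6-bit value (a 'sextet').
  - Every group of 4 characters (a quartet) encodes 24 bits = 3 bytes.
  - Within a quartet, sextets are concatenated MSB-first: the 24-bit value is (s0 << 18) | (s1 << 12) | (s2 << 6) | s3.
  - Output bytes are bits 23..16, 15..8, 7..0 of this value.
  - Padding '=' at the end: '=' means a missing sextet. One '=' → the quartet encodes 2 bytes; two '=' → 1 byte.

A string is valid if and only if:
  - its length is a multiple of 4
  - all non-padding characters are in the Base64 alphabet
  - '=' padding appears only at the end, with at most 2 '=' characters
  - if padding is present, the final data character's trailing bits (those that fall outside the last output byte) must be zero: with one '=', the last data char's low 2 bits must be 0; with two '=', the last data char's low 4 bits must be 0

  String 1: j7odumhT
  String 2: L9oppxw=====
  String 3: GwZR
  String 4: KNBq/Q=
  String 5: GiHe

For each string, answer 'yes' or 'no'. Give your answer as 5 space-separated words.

String 1: 'j7odumhT' → valid
String 2: 'L9oppxw=====' → invalid (5 pad chars (max 2))
String 3: 'GwZR' → valid
String 4: 'KNBq/Q=' → invalid (len=7 not mult of 4)
String 5: 'GiHe' → valid

Answer: yes no yes no yes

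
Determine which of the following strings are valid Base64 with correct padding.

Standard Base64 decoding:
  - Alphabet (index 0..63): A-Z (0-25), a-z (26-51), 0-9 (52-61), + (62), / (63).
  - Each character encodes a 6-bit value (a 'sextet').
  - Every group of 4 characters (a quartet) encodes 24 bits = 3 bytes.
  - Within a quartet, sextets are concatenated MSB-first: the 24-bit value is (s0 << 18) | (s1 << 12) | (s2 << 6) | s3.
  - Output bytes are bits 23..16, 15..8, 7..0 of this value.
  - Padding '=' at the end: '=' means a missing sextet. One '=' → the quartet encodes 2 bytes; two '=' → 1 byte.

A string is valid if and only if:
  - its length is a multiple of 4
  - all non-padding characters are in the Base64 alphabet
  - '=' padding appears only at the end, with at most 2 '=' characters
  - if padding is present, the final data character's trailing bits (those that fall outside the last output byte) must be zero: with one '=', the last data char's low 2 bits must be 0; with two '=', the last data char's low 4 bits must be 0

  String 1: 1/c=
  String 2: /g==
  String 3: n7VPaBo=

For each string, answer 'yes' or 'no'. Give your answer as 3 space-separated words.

Answer: yes yes yes

Derivation:
String 1: '1/c=' → valid
String 2: '/g==' → valid
String 3: 'n7VPaBo=' → valid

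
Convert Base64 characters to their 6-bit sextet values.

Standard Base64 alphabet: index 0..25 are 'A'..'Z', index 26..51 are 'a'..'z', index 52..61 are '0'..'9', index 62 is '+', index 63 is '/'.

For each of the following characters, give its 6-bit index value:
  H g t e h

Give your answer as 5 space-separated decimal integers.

'H': A..Z range, ord('H') − ord('A') = 7
'g': a..z range, 26 + ord('g') − ord('a') = 32
't': a..z range, 26 + ord('t') − ord('a') = 45
'e': a..z range, 26 + ord('e') − ord('a') = 30
'h': a..z range, 26 + ord('h') − ord('a') = 33

Answer: 7 32 45 30 33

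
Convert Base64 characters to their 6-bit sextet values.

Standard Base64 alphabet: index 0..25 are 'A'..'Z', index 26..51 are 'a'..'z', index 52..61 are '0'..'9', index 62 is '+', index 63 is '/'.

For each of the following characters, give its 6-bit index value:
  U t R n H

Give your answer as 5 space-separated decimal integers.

'U': A..Z range, ord('U') − ord('A') = 20
't': a..z range, 26 + ord('t') − ord('a') = 45
'R': A..Z range, ord('R') − ord('A') = 17
'n': a..z range, 26 + ord('n') − ord('a') = 39
'H': A..Z range, ord('H') − ord('A') = 7

Answer: 20 45 17 39 7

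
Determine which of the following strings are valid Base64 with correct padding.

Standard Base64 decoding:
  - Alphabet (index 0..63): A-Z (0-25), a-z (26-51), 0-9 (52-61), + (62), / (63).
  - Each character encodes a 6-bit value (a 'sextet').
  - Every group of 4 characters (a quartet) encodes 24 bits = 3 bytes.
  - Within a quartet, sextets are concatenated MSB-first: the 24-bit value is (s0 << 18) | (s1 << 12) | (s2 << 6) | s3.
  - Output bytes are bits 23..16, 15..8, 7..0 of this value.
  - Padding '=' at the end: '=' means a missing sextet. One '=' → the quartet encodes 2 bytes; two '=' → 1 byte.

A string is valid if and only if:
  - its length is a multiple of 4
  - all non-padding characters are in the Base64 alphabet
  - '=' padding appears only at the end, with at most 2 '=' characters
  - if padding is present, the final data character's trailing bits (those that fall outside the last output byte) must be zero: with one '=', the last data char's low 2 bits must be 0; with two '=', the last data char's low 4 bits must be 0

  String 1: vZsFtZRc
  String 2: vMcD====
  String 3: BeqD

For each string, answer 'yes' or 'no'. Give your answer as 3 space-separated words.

Answer: yes no yes

Derivation:
String 1: 'vZsFtZRc' → valid
String 2: 'vMcD====' → invalid (4 pad chars (max 2))
String 3: 'BeqD' → valid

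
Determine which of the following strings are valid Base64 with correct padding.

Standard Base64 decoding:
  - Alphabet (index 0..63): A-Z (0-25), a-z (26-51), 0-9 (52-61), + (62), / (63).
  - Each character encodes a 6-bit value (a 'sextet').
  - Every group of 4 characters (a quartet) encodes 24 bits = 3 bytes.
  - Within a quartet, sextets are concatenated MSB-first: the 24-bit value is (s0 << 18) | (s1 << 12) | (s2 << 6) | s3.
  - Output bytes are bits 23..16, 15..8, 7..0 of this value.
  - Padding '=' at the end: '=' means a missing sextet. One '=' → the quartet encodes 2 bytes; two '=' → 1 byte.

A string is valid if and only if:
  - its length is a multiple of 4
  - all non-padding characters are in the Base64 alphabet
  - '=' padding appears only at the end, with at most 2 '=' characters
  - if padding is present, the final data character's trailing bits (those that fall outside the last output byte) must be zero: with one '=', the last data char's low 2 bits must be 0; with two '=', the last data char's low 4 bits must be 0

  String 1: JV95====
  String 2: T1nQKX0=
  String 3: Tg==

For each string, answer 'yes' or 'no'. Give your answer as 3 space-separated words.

String 1: 'JV95====' → invalid (4 pad chars (max 2))
String 2: 'T1nQKX0=' → valid
String 3: 'Tg==' → valid

Answer: no yes yes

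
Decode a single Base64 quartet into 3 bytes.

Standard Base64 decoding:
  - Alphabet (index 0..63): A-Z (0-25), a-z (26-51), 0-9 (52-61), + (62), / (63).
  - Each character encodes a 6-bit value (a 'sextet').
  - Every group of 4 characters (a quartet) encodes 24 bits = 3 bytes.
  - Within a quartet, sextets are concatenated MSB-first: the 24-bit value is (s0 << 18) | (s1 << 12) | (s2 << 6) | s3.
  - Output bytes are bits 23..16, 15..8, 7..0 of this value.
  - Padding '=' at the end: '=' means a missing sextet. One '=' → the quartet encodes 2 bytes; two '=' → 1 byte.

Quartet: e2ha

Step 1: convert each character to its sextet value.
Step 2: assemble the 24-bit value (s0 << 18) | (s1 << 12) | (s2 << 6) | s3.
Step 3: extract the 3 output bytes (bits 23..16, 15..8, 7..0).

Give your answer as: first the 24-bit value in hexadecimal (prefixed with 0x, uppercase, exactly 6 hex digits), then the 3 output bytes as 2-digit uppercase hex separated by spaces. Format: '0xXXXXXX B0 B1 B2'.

Answer: 0x7B685A 7B 68 5A

Derivation:
Sextets: e=30, 2=54, h=33, a=26
24-bit: (30<<18) | (54<<12) | (33<<6) | 26
      = 0x780000 | 0x036000 | 0x000840 | 0x00001A
      = 0x7B685A
Bytes: (v>>16)&0xFF=7B, (v>>8)&0xFF=68, v&0xFF=5A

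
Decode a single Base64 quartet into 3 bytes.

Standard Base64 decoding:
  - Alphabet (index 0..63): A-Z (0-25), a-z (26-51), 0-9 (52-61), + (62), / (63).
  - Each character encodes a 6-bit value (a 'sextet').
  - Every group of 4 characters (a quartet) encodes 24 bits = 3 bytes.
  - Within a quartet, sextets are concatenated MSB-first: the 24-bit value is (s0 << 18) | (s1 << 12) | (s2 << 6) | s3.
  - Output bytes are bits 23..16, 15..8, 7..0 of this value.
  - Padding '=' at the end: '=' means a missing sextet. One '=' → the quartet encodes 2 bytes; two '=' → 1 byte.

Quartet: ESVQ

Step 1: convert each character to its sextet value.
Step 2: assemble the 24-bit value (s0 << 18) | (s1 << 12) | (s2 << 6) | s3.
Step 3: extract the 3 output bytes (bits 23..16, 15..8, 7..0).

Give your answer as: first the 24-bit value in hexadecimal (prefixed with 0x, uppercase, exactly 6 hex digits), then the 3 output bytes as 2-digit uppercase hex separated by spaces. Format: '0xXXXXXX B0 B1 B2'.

Answer: 0x112550 11 25 50

Derivation:
Sextets: E=4, S=18, V=21, Q=16
24-bit: (4<<18) | (18<<12) | (21<<6) | 16
      = 0x100000 | 0x012000 | 0x000540 | 0x000010
      = 0x112550
Bytes: (v>>16)&0xFF=11, (v>>8)&0xFF=25, v&0xFF=50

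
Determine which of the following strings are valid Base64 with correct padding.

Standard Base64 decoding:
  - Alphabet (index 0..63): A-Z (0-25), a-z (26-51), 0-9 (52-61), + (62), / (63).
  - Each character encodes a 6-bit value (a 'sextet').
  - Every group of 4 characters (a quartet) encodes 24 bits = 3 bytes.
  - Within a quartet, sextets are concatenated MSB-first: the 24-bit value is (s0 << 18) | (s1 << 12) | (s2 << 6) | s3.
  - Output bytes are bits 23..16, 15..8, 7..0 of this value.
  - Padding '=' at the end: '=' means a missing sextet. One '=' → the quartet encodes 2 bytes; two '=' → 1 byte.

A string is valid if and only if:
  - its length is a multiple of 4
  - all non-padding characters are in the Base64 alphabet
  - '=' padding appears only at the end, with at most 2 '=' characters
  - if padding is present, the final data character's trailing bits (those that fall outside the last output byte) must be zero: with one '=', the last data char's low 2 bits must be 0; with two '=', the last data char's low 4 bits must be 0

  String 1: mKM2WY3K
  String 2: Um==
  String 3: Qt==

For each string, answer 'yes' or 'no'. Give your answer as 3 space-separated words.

Answer: yes no no

Derivation:
String 1: 'mKM2WY3K' → valid
String 2: 'Um==' → invalid (bad trailing bits)
String 3: 'Qt==' → invalid (bad trailing bits)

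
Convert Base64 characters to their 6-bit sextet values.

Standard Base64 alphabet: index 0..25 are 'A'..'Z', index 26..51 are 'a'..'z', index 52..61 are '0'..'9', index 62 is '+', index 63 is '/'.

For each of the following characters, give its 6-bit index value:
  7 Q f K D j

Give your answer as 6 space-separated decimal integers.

'7': 0..9 range, 52 + ord('7') − ord('0') = 59
'Q': A..Z range, ord('Q') − ord('A') = 16
'f': a..z range, 26 + ord('f') − ord('a') = 31
'K': A..Z range, ord('K') − ord('A') = 10
'D': A..Z range, ord('D') − ord('A') = 3
'j': a..z range, 26 + ord('j') − ord('a') = 35

Answer: 59 16 31 10 3 35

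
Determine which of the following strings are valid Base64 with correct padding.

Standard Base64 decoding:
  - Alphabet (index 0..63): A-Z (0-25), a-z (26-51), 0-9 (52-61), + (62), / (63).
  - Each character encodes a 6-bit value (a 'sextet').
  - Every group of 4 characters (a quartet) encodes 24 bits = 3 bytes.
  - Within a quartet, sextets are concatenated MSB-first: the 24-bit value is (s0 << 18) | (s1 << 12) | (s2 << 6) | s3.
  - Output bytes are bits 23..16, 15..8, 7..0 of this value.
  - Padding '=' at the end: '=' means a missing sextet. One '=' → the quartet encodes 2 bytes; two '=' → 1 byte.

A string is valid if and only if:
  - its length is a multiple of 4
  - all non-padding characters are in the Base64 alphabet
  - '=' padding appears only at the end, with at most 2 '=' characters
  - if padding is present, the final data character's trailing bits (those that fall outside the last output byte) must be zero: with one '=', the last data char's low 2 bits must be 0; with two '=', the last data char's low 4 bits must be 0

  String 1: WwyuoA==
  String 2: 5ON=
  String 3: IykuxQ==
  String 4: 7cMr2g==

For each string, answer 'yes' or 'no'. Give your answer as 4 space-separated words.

Answer: yes no yes yes

Derivation:
String 1: 'WwyuoA==' → valid
String 2: '5ON=' → invalid (bad trailing bits)
String 3: 'IykuxQ==' → valid
String 4: '7cMr2g==' → valid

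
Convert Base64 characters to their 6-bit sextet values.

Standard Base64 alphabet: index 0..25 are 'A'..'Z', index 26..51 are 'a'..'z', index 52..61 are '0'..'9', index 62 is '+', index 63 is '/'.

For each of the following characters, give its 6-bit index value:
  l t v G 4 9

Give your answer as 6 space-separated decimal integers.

'l': a..z range, 26 + ord('l') − ord('a') = 37
't': a..z range, 26 + ord('t') − ord('a') = 45
'v': a..z range, 26 + ord('v') − ord('a') = 47
'G': A..Z range, ord('G') − ord('A') = 6
'4': 0..9 range, 52 + ord('4') − ord('0') = 56
'9': 0..9 range, 52 + ord('9') − ord('0') = 61

Answer: 37 45 47 6 56 61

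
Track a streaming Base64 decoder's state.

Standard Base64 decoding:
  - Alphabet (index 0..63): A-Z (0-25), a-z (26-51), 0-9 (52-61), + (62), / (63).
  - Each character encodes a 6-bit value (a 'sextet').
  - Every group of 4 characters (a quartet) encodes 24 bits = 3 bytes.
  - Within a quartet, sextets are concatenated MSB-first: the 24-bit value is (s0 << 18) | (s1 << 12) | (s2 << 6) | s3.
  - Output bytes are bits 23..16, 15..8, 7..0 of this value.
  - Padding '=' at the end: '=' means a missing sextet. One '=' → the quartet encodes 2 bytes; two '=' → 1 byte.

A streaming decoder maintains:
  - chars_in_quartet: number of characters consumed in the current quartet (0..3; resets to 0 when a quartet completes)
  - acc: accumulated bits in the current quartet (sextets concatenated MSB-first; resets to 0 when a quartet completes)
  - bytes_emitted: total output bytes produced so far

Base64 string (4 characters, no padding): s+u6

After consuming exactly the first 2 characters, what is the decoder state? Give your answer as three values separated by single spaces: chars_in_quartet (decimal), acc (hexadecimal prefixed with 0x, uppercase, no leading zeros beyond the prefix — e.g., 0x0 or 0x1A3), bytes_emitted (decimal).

After char 0 ('s'=44): chars_in_quartet=1 acc=0x2C bytes_emitted=0
After char 1 ('+'=62): chars_in_quartet=2 acc=0xB3E bytes_emitted=0

Answer: 2 0xB3E 0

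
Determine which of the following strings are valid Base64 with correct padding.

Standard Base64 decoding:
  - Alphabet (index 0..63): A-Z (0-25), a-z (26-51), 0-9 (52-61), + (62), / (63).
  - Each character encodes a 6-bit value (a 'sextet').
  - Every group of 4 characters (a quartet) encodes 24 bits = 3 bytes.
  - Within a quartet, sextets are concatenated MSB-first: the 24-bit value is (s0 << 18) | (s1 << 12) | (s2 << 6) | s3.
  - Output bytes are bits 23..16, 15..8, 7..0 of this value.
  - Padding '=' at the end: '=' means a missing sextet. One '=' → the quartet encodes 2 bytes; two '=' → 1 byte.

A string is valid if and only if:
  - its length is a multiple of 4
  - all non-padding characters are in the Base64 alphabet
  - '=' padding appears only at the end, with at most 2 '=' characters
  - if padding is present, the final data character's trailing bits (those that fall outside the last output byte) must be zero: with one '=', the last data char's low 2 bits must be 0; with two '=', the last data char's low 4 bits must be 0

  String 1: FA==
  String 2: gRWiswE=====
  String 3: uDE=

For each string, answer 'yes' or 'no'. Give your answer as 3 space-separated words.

String 1: 'FA==' → valid
String 2: 'gRWiswE=====' → invalid (5 pad chars (max 2))
String 3: 'uDE=' → valid

Answer: yes no yes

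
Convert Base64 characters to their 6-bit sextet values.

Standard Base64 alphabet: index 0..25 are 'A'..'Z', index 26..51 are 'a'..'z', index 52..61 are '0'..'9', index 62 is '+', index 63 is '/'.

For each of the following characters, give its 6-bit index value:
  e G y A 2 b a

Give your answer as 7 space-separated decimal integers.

Answer: 30 6 50 0 54 27 26

Derivation:
'e': a..z range, 26 + ord('e') − ord('a') = 30
'G': A..Z range, ord('G') − ord('A') = 6
'y': a..z range, 26 + ord('y') − ord('a') = 50
'A': A..Z range, ord('A') − ord('A') = 0
'2': 0..9 range, 52 + ord('2') − ord('0') = 54
'b': a..z range, 26 + ord('b') − ord('a') = 27
'a': a..z range, 26 + ord('a') − ord('a') = 26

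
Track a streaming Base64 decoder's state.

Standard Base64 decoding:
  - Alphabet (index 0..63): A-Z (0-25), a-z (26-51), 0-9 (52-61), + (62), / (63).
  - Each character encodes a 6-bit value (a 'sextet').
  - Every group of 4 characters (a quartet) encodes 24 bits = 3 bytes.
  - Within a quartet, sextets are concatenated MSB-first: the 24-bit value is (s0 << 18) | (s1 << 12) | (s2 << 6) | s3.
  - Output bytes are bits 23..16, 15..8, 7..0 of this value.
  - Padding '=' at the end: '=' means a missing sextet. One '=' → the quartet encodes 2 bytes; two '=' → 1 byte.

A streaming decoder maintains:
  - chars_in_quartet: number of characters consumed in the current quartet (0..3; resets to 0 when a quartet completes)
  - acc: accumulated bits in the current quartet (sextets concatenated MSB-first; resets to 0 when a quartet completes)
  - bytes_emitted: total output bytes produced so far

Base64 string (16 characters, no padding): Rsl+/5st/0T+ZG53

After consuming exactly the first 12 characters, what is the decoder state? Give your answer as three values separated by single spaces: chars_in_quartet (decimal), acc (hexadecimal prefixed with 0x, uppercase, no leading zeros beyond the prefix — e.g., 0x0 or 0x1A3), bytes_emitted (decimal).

Answer: 0 0x0 9

Derivation:
After char 0 ('R'=17): chars_in_quartet=1 acc=0x11 bytes_emitted=0
After char 1 ('s'=44): chars_in_quartet=2 acc=0x46C bytes_emitted=0
After char 2 ('l'=37): chars_in_quartet=3 acc=0x11B25 bytes_emitted=0
After char 3 ('+'=62): chars_in_quartet=4 acc=0x46C97E -> emit 46 C9 7E, reset; bytes_emitted=3
After char 4 ('/'=63): chars_in_quartet=1 acc=0x3F bytes_emitted=3
After char 5 ('5'=57): chars_in_quartet=2 acc=0xFF9 bytes_emitted=3
After char 6 ('s'=44): chars_in_quartet=3 acc=0x3FE6C bytes_emitted=3
After char 7 ('t'=45): chars_in_quartet=4 acc=0xFF9B2D -> emit FF 9B 2D, reset; bytes_emitted=6
After char 8 ('/'=63): chars_in_quartet=1 acc=0x3F bytes_emitted=6
After char 9 ('0'=52): chars_in_quartet=2 acc=0xFF4 bytes_emitted=6
After char 10 ('T'=19): chars_in_quartet=3 acc=0x3FD13 bytes_emitted=6
After char 11 ('+'=62): chars_in_quartet=4 acc=0xFF44FE -> emit FF 44 FE, reset; bytes_emitted=9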